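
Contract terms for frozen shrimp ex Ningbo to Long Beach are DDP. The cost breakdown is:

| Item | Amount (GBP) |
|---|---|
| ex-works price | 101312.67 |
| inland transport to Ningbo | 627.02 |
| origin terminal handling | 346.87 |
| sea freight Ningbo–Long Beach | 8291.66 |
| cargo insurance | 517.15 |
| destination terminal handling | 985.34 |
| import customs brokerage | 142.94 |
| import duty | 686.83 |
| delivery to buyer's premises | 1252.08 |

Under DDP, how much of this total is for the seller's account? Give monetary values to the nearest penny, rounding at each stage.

Seller's account: GBP 114162.56

DDP: the seller bears all costs including import duty.
Seller's account: goods 101312.67 + inland to port 627.02 + origin terminal 346.87 + freight 8291.66 + insurance 517.15 + destination terminal 985.34 + brokerage 142.94 + duty 686.83 + delivery 1252.08 = 114162.56
Buyer's account: 0.00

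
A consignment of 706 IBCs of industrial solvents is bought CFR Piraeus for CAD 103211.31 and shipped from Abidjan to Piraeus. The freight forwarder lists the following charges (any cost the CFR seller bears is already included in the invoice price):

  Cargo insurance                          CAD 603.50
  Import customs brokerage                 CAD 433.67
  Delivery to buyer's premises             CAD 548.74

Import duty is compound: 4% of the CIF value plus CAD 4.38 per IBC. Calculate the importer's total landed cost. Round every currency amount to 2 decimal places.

CFR: the seller pays costs through ocean freight to the destination port, but not insurance.
CIF value = CFR price + insurance = 103211.31 + 603.50 = 103814.81
Ad valorem component: 103814.81 × 4% = 4152.59
Specific component: 706 × 4.38 = 3092.28
Import duty = 4152.59 + 3092.28 = 7244.87
Buyer bears: insurance 603.50 + brokerage 433.67 + delivery 548.74 + duty 7244.87 = 8830.78
Landed cost = invoice 103211.31 + 8830.78 = 112042.09

Total landed cost: CAD 112042.09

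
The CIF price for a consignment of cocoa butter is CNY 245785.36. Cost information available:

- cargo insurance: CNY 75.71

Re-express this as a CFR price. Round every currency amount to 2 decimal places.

From CIF to CFR, the seller no longer bears: insurance.
CFR price = 245785.36 − 75.71 = 245709.65

CFR price: CNY 245709.65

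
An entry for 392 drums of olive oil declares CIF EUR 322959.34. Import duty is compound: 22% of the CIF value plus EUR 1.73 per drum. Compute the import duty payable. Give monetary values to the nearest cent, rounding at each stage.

Import duty: EUR 71729.21

Ad valorem component: 322959.34 × 22% = 71051.05
Specific component: 392 × 1.73 = 678.16
Import duty = 71051.05 + 678.16 = 71729.21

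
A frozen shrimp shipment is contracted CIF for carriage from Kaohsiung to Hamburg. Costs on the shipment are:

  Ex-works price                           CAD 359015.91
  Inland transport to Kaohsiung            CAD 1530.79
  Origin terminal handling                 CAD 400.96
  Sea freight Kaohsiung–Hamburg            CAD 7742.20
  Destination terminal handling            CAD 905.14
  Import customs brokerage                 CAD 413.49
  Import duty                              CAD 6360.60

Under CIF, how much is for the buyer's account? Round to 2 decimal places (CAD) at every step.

CIF: the seller pays costs through ocean freight and marine insurance to the destination port.
Seller's account: goods 359015.91 + inland to port 1530.79 + origin terminal 400.96 + freight 7742.20 = 368689.86
Buyer's account: destination terminal 905.14 + brokerage 413.49 + duty 6360.60 = 7679.23

Buyer's account: CAD 7679.23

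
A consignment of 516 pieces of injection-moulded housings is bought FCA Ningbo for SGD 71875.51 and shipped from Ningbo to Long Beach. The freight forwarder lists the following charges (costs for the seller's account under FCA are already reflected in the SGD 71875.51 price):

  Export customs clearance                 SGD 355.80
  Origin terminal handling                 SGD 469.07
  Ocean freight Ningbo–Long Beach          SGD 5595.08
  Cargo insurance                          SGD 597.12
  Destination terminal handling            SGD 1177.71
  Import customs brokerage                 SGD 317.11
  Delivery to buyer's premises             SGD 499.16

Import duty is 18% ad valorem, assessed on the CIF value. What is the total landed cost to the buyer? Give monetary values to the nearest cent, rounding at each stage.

FCA: the seller delivers export-cleared goods to the carrier; the buyer bears costs from that point.
Already in the invoice (seller's account under FCA): export clearance — exclude.
CIF value = FCA price + origin terminal + freight + insurance = 71875.51 + 469.07 + 5595.08 + 597.12 = 78536.78
Import duty = 78536.78 × 18% = 14136.62
Buyer bears: origin terminal 469.07 + freight 5595.08 + insurance 597.12 + destination terminal 1177.71 + brokerage 317.11 + delivery 499.16 + duty 14136.62 = 22791.87
Landed cost = invoice 71875.51 + 22791.87 = 94667.38

Total landed cost: SGD 94667.38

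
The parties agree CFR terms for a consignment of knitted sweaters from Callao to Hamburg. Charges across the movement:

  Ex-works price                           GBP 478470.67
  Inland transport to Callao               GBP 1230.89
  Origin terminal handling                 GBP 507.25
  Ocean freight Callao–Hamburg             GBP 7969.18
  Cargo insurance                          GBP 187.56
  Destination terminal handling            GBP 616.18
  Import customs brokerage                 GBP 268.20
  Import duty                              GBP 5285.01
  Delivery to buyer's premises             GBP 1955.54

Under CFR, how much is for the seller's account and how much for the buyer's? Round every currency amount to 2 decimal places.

Seller: GBP 488177.99; buyer: GBP 8312.49

CFR: the seller pays costs through ocean freight to the destination port, but not insurance.
Seller's account: goods 478470.67 + inland to port 1230.89 + origin terminal 507.25 + freight 7969.18 = 488177.99
Buyer's account: insurance 187.56 + destination terminal 616.18 + brokerage 268.20 + duty 5285.01 + delivery 1955.54 = 8312.49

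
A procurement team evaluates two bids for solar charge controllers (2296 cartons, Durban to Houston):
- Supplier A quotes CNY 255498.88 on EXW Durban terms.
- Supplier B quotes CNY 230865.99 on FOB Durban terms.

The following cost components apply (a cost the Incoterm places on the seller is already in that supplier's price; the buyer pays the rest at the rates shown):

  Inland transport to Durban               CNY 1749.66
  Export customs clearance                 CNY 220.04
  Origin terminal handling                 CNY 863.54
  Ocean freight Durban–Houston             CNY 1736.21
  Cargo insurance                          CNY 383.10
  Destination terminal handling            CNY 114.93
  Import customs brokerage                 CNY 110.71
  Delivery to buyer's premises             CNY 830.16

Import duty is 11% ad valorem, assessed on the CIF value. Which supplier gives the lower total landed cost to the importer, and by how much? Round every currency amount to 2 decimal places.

Supplier A (EXW):
CIF value = EXW price + inland to port + export clearance + origin terminal + freight + insurance = 255498.88 + 1749.66 + 220.04 + 863.54 + 1736.21 + 383.10 = 260451.43
Import duty = 260451.43 × 11% = 28649.66
Buyer bears (A): 1749.66 + 220.04 + 863.54 + 1736.21 + 383.10 + 114.93 + 110.71 + 830.16 = 6008.35
Landed cost (A) = invoice 255498.88 + 6008.35 + duty 28649.66 = 290156.89
Supplier B (FOB):
CIF value = FOB price + freight + insurance = 230865.99 + 1736.21 + 383.10 = 232985.30
Import duty = 232985.30 × 11% = 25628.38
Buyer bears (B): 1736.21 + 383.10 + 114.93 + 110.71 + 830.16 = 3175.11
Landed cost (B) = invoice 230865.99 + 3175.11 + duty 25628.38 = 259669.48
Difference = |290156.89 − 259669.48| = 30487.41

Supplier B is cheaper by CNY 30487.41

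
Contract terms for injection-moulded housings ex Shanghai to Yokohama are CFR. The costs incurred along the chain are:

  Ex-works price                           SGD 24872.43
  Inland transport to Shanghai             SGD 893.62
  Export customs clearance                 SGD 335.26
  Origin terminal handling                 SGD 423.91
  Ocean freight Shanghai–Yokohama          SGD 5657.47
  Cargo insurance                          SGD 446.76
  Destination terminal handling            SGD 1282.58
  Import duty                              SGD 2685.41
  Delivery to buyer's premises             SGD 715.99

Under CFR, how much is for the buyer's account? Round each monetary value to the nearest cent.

Buyer's account: SGD 5130.74

CFR: the seller pays costs through ocean freight to the destination port, but not insurance.
Seller's account: goods 24872.43 + inland to port 893.62 + export clearance 335.26 + origin terminal 423.91 + freight 5657.47 = 32182.69
Buyer's account: insurance 446.76 + destination terminal 1282.58 + duty 2685.41 + delivery 715.99 = 5130.74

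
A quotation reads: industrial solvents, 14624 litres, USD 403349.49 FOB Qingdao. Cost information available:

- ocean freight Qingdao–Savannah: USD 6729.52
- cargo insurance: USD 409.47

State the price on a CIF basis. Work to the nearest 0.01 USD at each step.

CIF price: USD 410488.48

From FOB to CIF, the seller additionally bears: freight, insurance.
CIF price = 403349.49 + 6729.52 + 409.47 = 410488.48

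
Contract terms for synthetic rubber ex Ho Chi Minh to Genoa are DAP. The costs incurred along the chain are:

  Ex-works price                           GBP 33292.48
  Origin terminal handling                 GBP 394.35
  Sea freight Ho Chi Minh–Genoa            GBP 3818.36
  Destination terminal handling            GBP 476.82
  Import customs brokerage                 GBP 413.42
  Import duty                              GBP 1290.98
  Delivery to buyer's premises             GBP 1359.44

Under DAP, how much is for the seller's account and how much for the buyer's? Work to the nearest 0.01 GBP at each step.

Seller: GBP 39341.45; buyer: GBP 1704.40

DAP: the seller bears all costs to the named destination except import duty and clearance.
Seller's account: goods 33292.48 + origin terminal 394.35 + freight 3818.36 + destination terminal 476.82 + delivery 1359.44 = 39341.45
Buyer's account: brokerage 413.42 + duty 1290.98 = 1704.40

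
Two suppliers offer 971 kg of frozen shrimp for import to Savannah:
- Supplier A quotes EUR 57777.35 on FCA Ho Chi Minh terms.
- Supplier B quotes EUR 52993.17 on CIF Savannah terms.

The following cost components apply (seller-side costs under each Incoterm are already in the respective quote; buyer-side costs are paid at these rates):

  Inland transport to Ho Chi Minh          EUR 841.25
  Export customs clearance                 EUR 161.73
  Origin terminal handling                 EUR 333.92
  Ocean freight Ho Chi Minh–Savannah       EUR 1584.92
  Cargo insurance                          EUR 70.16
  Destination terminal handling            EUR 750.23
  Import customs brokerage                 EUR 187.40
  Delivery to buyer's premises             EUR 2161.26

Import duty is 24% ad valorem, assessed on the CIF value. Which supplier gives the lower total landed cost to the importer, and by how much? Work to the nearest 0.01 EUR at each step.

Supplier B is cheaper by EUR 8398.74

Supplier A (FCA):
CIF value = FCA price + origin terminal + freight + insurance = 57777.35 + 333.92 + 1584.92 + 70.16 = 59766.35
Import duty = 59766.35 × 24% = 14343.92
Buyer bears (A): 333.92 + 1584.92 + 70.16 + 750.23 + 187.40 + 2161.26 = 5087.89
Landed cost (A) = invoice 57777.35 + 5087.89 + duty 14343.92 = 77209.16
Supplier B (CIF):
The CIF price already equals the CIF value: 52993.17
Import duty = 52993.17 × 24% = 12718.36
Buyer bears (B): 750.23 + 187.40 + 2161.26 = 3098.89
Landed cost (B) = invoice 52993.17 + 3098.89 + duty 12718.36 = 68810.42
Difference = |77209.16 − 68810.42| = 8398.74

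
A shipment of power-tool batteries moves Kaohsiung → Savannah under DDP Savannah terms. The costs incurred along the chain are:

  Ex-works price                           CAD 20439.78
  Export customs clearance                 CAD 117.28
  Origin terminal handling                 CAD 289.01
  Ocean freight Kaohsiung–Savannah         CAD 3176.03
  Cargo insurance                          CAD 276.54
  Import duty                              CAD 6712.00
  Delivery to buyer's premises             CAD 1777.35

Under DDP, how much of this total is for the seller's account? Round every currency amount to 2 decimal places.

DDP: the seller bears all costs including import duty.
Seller's account: goods 20439.78 + export clearance 117.28 + origin terminal 289.01 + freight 3176.03 + insurance 276.54 + duty 6712.00 + delivery 1777.35 = 32787.99
Buyer's account: 0.00

Seller's account: CAD 32787.99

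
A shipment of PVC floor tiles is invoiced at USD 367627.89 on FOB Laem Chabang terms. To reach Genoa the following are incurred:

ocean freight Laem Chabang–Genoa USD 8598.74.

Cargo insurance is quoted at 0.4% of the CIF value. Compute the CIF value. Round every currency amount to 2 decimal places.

Let C be the CIF value. C = FOB price + freight + 0.4% × C
C − 0.4% × C = 367627.89 + 8598.74
0.996 × C = 376226.63
C = 376226.63 / 0.996 = 377737.58
Insurance premium = 0.4% × 377737.58 = 1510.95

CIF value: USD 377737.58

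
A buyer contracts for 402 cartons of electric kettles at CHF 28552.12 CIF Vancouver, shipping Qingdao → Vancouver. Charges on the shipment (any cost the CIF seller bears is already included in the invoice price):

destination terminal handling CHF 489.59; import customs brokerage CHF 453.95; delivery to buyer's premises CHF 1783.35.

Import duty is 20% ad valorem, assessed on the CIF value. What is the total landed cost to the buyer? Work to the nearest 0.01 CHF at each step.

Total landed cost: CHF 36989.43

CIF: the seller pays costs through ocean freight and marine insurance to the destination port.
The CIF price already equals the CIF value: 28552.12
Import duty = 28552.12 × 20% = 5710.42
Buyer bears: destination terminal 489.59 + brokerage 453.95 + delivery 1783.35 + duty 5710.42 = 8437.31
Landed cost = invoice 28552.12 + 8437.31 = 36989.43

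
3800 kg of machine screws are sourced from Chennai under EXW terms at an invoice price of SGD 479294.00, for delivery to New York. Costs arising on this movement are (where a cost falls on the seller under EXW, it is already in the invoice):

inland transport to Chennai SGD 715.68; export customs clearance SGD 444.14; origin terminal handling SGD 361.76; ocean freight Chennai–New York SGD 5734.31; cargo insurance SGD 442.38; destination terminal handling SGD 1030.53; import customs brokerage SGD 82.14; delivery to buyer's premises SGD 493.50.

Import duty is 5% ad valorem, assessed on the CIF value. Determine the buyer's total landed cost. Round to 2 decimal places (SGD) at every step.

Total landed cost: SGD 512948.05

EXW: the seller makes goods available at their premises; the buyer bears all onward costs.
CIF value = EXW price + inland to port + export clearance + origin terminal + freight + insurance = 479294.00 + 715.68 + 444.14 + 361.76 + 5734.31 + 442.38 = 486992.27
Import duty = 486992.27 × 5% = 24349.61
Buyer bears: inland to port 715.68 + export clearance 444.14 + origin terminal 361.76 + freight 5734.31 + insurance 442.38 + destination terminal 1030.53 + brokerage 82.14 + delivery 493.50 + duty 24349.61 = 33654.05
Landed cost = invoice 479294.00 + 33654.05 = 512948.05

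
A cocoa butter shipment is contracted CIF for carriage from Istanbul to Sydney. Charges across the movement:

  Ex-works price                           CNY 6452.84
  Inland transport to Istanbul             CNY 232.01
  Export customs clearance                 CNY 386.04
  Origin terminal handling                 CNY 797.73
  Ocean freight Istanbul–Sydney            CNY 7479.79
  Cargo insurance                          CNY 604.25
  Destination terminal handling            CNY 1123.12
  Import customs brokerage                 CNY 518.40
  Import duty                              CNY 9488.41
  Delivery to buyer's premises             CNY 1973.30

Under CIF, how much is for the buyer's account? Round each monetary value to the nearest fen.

Buyer's account: CNY 13103.23

CIF: the seller pays costs through ocean freight and marine insurance to the destination port.
Seller's account: goods 6452.84 + inland to port 232.01 + export clearance 386.04 + origin terminal 797.73 + freight 7479.79 + insurance 604.25 = 15952.66
Buyer's account: destination terminal 1123.12 + brokerage 518.40 + duty 9488.41 + delivery 1973.30 = 13103.23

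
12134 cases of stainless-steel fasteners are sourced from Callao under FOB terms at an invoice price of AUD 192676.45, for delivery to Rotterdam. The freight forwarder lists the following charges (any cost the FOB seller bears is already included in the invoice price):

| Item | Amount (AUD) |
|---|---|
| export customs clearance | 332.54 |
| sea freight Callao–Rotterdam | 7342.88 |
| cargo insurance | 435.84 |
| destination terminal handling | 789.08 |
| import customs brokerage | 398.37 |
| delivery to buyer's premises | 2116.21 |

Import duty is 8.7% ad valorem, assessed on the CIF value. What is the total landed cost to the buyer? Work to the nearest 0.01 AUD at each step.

FOB: the seller bears costs until goods are on board at the origin port; the buyer bears freight, insurance and all costs thereafter.
Already in the invoice (seller's account under FOB): export clearance — exclude.
CIF value = FOB price + freight + insurance = 192676.45 + 7342.88 + 435.84 = 200455.17
Import duty = 200455.17 × 8.7% = 17439.60
Buyer bears: freight 7342.88 + insurance 435.84 + destination terminal 789.08 + brokerage 398.37 + delivery 2116.21 + duty 17439.60 = 28521.98
Landed cost = invoice 192676.45 + 28521.98 = 221198.43

Total landed cost: AUD 221198.43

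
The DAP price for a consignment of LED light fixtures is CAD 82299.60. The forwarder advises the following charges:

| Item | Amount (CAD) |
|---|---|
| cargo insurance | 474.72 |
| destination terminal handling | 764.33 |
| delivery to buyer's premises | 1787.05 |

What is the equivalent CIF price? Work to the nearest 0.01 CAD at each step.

CIF price: CAD 79748.22

Not relevant to the conversion: insurance — on the seller under both DAP and CIF; already in the DAP price and stays in the CIF price.
From DAP to CIF, the seller no longer bears: destination terminal, delivery.
CIF price = 82299.60 − 764.33 − 1787.05 = 79748.22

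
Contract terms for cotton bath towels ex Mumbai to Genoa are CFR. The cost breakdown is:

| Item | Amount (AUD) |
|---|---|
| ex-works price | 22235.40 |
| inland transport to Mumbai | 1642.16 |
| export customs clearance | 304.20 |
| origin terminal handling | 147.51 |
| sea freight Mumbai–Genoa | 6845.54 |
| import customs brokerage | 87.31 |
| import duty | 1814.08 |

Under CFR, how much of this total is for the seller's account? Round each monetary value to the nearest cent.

Seller's account: AUD 31174.81

CFR: the seller pays costs through ocean freight to the destination port, but not insurance.
Seller's account: goods 22235.40 + inland to port 1642.16 + export clearance 304.20 + origin terminal 147.51 + freight 6845.54 = 31174.81
Buyer's account: brokerage 87.31 + duty 1814.08 = 1901.39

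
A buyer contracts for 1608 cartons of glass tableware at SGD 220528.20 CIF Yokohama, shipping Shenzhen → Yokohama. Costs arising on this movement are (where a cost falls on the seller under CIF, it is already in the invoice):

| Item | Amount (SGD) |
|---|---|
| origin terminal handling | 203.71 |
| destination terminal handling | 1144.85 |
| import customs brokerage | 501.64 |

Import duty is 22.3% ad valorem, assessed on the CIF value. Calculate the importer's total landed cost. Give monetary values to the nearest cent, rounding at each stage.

CIF: the seller pays costs through ocean freight and marine insurance to the destination port.
Already in the invoice (seller's account under CIF): origin terminal — exclude.
The CIF price already equals the CIF value: 220528.20
Import duty = 220528.20 × 22.3% = 49177.79
Buyer bears: destination terminal 1144.85 + brokerage 501.64 + duty 49177.79 = 50824.28
Landed cost = invoice 220528.20 + 50824.28 = 271352.48

Total landed cost: SGD 271352.48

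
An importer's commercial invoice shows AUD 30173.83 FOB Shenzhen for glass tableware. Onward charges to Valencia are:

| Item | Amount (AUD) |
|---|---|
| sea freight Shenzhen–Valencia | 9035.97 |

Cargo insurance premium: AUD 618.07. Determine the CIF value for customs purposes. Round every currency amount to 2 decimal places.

CIF = FOB price + freight + insurance
CIF = 30173.83 + 9035.97 + 618.07 = 39827.87

CIF value: AUD 39827.87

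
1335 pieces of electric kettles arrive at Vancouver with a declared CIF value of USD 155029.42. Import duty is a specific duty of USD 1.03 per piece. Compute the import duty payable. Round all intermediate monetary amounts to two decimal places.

Import duty = 1335 × 1.03 = 1375.05

Import duty: USD 1375.05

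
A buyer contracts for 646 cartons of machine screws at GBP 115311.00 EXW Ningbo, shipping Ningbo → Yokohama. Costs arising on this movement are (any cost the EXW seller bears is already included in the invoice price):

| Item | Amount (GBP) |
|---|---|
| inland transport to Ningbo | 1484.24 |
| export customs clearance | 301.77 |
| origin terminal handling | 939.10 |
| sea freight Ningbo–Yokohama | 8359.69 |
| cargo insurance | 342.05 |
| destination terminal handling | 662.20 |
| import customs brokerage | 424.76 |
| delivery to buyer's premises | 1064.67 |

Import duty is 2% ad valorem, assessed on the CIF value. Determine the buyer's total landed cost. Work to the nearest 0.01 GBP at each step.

Total landed cost: GBP 131424.24

EXW: the seller makes goods available at their premises; the buyer bears all onward costs.
CIF value = EXW price + inland to port + export clearance + origin terminal + freight + insurance = 115311.00 + 1484.24 + 301.77 + 939.10 + 8359.69 + 342.05 = 126737.85
Import duty = 126737.85 × 2% = 2534.76
Buyer bears: inland to port 1484.24 + export clearance 301.77 + origin terminal 939.10 + freight 8359.69 + insurance 342.05 + destination terminal 662.20 + brokerage 424.76 + delivery 1064.67 + duty 2534.76 = 16113.24
Landed cost = invoice 115311.00 + 16113.24 = 131424.24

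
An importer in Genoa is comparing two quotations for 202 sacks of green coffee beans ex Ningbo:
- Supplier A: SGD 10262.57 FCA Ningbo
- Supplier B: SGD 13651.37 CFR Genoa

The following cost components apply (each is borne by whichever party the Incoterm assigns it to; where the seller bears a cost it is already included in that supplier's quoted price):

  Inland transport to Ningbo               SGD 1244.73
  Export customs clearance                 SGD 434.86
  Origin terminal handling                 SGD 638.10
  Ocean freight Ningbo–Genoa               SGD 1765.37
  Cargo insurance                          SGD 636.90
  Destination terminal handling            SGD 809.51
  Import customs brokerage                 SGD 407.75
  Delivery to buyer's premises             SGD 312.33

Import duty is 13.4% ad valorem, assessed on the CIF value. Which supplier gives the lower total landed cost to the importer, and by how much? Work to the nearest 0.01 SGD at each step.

Supplier A (FCA):
CIF value = FCA price + origin terminal + freight + insurance = 10262.57 + 638.10 + 1765.37 + 636.90 = 13302.94
Import duty = 13302.94 × 13.4% = 1782.59
Buyer bears (A): 638.10 + 1765.37 + 636.90 + 809.51 + 407.75 + 312.33 = 4569.96
Landed cost (A) = invoice 10262.57 + 4569.96 + duty 1782.59 = 16615.12
Supplier B (CFR):
CIF value = CFR price + insurance = 13651.37 + 636.90 = 14288.27
Import duty = 14288.27 × 13.4% = 1914.63
Buyer bears (B): 636.90 + 809.51 + 407.75 + 312.33 = 2166.49
Landed cost (B) = invoice 13651.37 + 2166.49 + duty 1914.63 = 17732.49
Difference = |16615.12 − 17732.49| = 1117.37

Supplier A is cheaper by SGD 1117.37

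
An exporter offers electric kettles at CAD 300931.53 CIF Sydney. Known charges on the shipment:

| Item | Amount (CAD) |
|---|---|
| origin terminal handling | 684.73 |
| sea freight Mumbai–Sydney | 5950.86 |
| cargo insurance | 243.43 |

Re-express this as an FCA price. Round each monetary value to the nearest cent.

From CIF to FCA, the seller no longer bears: origin terminal, freight, insurance.
FCA price = 300931.53 − 684.73 − 5950.86 − 243.43 = 294052.51

FCA price: CAD 294052.51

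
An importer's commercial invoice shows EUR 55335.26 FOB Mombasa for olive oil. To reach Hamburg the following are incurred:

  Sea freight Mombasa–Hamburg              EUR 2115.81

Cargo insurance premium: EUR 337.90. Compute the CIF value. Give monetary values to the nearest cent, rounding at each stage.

CIF = FOB price + freight + insurance
CIF = 55335.26 + 2115.81 + 337.90 = 57788.97

CIF value: EUR 57788.97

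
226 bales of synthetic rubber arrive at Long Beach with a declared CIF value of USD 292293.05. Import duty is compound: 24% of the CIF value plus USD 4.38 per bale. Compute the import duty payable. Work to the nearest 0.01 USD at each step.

Import duty: USD 71140.21

Ad valorem component: 292293.05 × 24% = 70150.33
Specific component: 226 × 4.38 = 989.88
Import duty = 70150.33 + 989.88 = 71140.21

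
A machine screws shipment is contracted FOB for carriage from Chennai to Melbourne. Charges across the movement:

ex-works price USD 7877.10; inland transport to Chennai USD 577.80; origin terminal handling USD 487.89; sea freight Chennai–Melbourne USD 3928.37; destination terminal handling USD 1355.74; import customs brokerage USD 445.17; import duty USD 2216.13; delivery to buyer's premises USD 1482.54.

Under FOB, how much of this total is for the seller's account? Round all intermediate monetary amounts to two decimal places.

FOB: the seller bears costs until goods are on board at the origin port; the buyer bears freight, insurance and all costs thereafter.
Seller's account: goods 7877.10 + inland to port 577.80 + origin terminal 487.89 = 8942.79
Buyer's account: freight 3928.37 + destination terminal 1355.74 + brokerage 445.17 + duty 2216.13 + delivery 1482.54 = 9427.95

Seller's account: USD 8942.79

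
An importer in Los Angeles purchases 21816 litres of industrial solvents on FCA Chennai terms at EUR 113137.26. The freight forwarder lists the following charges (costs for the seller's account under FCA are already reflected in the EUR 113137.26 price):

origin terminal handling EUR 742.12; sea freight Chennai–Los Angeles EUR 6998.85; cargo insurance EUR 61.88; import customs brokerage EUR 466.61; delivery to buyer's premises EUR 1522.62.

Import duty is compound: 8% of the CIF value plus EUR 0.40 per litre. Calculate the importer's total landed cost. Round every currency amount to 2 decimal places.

Total landed cost: EUR 141330.95

FCA: the seller delivers export-cleared goods to the carrier; the buyer bears costs from that point.
CIF value = FCA price + origin terminal + freight + insurance = 113137.26 + 742.12 + 6998.85 + 61.88 = 120940.11
Ad valorem component: 120940.11 × 8% = 9675.21
Specific component: 21816 × 0.40 = 8726.40
Import duty = 9675.21 + 8726.40 = 18401.61
Buyer bears: origin terminal 742.12 + freight 6998.85 + insurance 61.88 + brokerage 466.61 + delivery 1522.62 + duty 18401.61 = 28193.69
Landed cost = invoice 113137.26 + 28193.69 = 141330.95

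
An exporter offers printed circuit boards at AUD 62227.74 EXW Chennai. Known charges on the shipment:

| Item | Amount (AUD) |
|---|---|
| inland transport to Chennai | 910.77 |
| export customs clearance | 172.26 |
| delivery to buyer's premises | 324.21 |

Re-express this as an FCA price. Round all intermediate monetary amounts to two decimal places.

FCA price: AUD 63310.77

Not relevant to the conversion: delivery — on the buyer under both terms; not part of either seller's price.
From EXW to FCA, the seller additionally bears: inland to port, export clearance.
FCA price = 62227.74 + 910.77 + 172.26 = 63310.77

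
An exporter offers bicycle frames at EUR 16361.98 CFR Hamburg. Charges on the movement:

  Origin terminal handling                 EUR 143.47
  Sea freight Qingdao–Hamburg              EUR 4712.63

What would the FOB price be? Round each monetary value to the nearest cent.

Not relevant to the conversion: origin terminal — on the seller under both CFR and FOB; already in the CFR price and stays in the FOB price.
From CFR to FOB, the seller no longer bears: freight.
FOB price = 16361.98 − 4712.63 = 11649.35

FOB price: EUR 11649.35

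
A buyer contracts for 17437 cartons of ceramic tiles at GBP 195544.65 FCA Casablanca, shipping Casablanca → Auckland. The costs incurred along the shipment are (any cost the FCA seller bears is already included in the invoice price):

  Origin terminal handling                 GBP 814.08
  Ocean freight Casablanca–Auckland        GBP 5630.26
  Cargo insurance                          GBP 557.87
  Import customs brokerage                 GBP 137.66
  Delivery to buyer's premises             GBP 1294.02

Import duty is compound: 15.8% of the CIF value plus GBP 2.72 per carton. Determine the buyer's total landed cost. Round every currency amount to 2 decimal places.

Total landed cost: GBP 283409.58

FCA: the seller delivers export-cleared goods to the carrier; the buyer bears costs from that point.
CIF value = FCA price + origin terminal + freight + insurance = 195544.65 + 814.08 + 5630.26 + 557.87 = 202546.86
Ad valorem component: 202546.86 × 15.8% = 32002.40
Specific component: 17437 × 2.72 = 47428.64
Import duty = 32002.40 + 47428.64 = 79431.04
Buyer bears: origin terminal 814.08 + freight 5630.26 + insurance 557.87 + brokerage 137.66 + delivery 1294.02 + duty 79431.04 = 87864.93
Landed cost = invoice 195544.65 + 87864.93 = 283409.58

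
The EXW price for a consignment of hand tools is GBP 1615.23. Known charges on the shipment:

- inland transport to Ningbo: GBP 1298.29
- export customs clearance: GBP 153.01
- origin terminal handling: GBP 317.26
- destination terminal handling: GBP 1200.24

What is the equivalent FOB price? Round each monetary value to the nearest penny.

FOB price: GBP 3383.79

Not relevant to the conversion: destination terminal — on the buyer under both terms; not part of either seller's price.
From EXW to FOB, the seller additionally bears: inland to port, export clearance, origin terminal.
FOB price = 1615.23 + 1298.29 + 153.01 + 317.26 = 3383.79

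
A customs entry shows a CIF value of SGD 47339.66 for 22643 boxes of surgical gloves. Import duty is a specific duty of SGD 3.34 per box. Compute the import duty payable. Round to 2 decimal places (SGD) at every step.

Import duty = 22643 × 3.34 = 75627.62

Import duty: SGD 75627.62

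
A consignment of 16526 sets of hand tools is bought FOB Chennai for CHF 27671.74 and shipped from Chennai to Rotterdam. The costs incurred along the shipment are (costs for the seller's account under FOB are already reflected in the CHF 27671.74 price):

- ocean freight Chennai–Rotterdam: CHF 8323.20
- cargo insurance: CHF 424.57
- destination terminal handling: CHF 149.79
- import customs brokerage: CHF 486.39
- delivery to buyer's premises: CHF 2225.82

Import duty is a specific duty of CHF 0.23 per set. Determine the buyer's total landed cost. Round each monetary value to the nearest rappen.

Total landed cost: CHF 43082.49

FOB: the seller bears costs until goods are on board at the origin port; the buyer bears freight, insurance and all costs thereafter.
CIF value = FOB price + freight + insurance = 27671.74 + 8323.20 + 424.57 = 36419.51
Import duty = 16526 × 0.23 = 3800.98
Buyer bears: freight 8323.20 + insurance 424.57 + destination terminal 149.79 + brokerage 486.39 + delivery 2225.82 + duty 3800.98 = 15410.75
Landed cost = invoice 27671.74 + 15410.75 = 43082.49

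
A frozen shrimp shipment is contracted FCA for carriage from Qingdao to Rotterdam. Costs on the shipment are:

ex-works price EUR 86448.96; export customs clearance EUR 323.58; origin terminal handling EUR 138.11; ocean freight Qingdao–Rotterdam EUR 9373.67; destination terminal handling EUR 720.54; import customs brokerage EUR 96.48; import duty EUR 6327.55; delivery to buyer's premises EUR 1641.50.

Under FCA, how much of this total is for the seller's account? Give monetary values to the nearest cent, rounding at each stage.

Seller's account: EUR 86772.54

FCA: the seller delivers export-cleared goods to the carrier; the buyer bears costs from that point.
Seller's account: goods 86448.96 + export clearance 323.58 = 86772.54
Buyer's account: origin terminal 138.11 + freight 9373.67 + destination terminal 720.54 + brokerage 96.48 + duty 6327.55 + delivery 1641.50 = 18297.85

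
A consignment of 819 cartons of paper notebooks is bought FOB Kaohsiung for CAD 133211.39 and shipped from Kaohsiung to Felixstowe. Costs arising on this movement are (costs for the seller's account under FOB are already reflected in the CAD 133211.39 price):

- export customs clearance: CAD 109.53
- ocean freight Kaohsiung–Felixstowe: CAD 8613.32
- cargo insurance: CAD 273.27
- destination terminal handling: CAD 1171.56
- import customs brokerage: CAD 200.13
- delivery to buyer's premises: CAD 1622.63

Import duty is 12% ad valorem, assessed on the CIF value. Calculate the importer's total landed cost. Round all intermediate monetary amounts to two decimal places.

FOB: the seller bears costs until goods are on board at the origin port; the buyer bears freight, insurance and all costs thereafter.
Already in the invoice (seller's account under FOB): export clearance — exclude.
CIF value = FOB price + freight + insurance = 133211.39 + 8613.32 + 273.27 = 142097.98
Import duty = 142097.98 × 12% = 17051.76
Buyer bears: freight 8613.32 + insurance 273.27 + destination terminal 1171.56 + brokerage 200.13 + delivery 1622.63 + duty 17051.76 = 28932.67
Landed cost = invoice 133211.39 + 28932.67 = 162144.06

Total landed cost: CAD 162144.06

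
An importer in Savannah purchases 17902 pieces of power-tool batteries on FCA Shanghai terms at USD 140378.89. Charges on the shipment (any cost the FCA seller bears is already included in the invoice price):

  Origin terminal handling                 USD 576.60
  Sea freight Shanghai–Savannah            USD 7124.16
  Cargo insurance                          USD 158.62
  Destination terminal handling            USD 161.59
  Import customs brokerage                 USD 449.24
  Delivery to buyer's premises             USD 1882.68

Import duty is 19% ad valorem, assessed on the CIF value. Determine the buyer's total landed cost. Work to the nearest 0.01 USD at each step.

FCA: the seller delivers export-cleared goods to the carrier; the buyer bears costs from that point.
CIF value = FCA price + origin terminal + freight + insurance = 140378.89 + 576.60 + 7124.16 + 158.62 = 148238.27
Import duty = 148238.27 × 19% = 28165.27
Buyer bears: origin terminal 576.60 + freight 7124.16 + insurance 158.62 + destination terminal 161.59 + brokerage 449.24 + delivery 1882.68 + duty 28165.27 = 38518.16
Landed cost = invoice 140378.89 + 38518.16 = 178897.05

Total landed cost: USD 178897.05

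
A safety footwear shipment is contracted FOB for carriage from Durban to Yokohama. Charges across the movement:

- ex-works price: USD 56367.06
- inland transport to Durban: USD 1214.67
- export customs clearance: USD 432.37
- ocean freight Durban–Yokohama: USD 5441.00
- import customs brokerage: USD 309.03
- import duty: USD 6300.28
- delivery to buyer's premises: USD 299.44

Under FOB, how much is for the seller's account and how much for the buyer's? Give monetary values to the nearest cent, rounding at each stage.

FOB: the seller bears costs until goods are on board at the origin port; the buyer bears freight, insurance and all costs thereafter.
Seller's account: goods 56367.06 + inland to port 1214.67 + export clearance 432.37 = 58014.10
Buyer's account: freight 5441.00 + brokerage 309.03 + duty 6300.28 + delivery 299.44 = 12349.75

Seller: USD 58014.10; buyer: USD 12349.75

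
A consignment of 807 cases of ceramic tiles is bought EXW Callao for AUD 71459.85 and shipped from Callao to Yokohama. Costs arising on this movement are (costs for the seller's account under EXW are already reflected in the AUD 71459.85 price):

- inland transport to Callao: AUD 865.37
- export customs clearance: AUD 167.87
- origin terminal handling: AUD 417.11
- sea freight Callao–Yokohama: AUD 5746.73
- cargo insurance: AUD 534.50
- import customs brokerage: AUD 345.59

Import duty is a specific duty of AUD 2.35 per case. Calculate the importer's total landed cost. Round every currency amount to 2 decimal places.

Total landed cost: AUD 81433.47

EXW: the seller makes goods available at their premises; the buyer bears all onward costs.
CIF value = EXW price + inland to port + export clearance + origin terminal + freight + insurance = 71459.85 + 865.37 + 167.87 + 417.11 + 5746.73 + 534.50 = 79191.43
Import duty = 807 × 2.35 = 1896.45
Buyer bears: inland to port 865.37 + export clearance 167.87 + origin terminal 417.11 + freight 5746.73 + insurance 534.50 + brokerage 345.59 + duty 1896.45 = 9973.62
Landed cost = invoice 71459.85 + 9973.62 = 81433.47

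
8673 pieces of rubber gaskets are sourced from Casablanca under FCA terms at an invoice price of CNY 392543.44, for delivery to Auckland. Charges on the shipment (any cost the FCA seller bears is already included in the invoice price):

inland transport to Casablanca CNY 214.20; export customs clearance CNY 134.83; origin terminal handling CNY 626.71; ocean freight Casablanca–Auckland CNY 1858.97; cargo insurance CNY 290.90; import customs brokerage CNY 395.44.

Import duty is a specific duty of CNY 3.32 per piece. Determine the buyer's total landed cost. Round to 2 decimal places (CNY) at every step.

FCA: the seller delivers export-cleared goods to the carrier; the buyer bears costs from that point.
Already in the invoice (seller's account under FCA): inland to port, export clearance — exclude.
CIF value = FCA price + origin terminal + freight + insurance = 392543.44 + 626.71 + 1858.97 + 290.90 = 395320.02
Import duty = 8673 × 3.32 = 28794.36
Buyer bears: origin terminal 626.71 + freight 1858.97 + insurance 290.90 + brokerage 395.44 + duty 28794.36 = 31966.38
Landed cost = invoice 392543.44 + 31966.38 = 424509.82

Total landed cost: CNY 424509.82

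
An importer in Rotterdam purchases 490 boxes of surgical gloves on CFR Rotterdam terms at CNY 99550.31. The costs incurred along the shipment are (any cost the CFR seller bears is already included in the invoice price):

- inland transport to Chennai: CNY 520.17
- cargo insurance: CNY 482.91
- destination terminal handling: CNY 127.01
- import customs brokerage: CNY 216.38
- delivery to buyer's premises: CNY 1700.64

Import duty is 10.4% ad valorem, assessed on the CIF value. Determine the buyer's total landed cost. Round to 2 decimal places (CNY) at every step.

CFR: the seller pays costs through ocean freight to the destination port, but not insurance.
Already in the invoice (seller's account under CFR): inland to port — exclude.
CIF value = CFR price + insurance = 99550.31 + 482.91 = 100033.22
Import duty = 100033.22 × 10.4% = 10403.45
Buyer bears: insurance 482.91 + destination terminal 127.01 + brokerage 216.38 + delivery 1700.64 + duty 10403.45 = 12930.39
Landed cost = invoice 99550.31 + 12930.39 = 112480.70

Total landed cost: CNY 112480.70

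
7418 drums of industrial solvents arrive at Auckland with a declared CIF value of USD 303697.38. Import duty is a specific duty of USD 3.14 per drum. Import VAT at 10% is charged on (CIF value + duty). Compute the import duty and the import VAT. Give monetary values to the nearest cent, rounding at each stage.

Import duty = 7418 × 3.14 = 23292.52
VAT base = CIF + duty = 303697.38 + 23292.52 = 326989.90
Import VAT = 326989.90 × 10% = 32698.99

Import duty: USD 23292.52; import VAT: USD 32698.99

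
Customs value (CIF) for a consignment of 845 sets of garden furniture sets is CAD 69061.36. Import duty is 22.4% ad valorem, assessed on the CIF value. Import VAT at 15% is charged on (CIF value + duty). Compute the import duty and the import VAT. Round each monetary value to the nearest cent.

Import duty = 69061.36 × 22.4% = 15469.74
VAT base = CIF + duty = 69061.36 + 15469.74 = 84531.10
Import VAT = 84531.10 × 15% = 12679.67

Import duty: CAD 15469.74; import VAT: CAD 12679.67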